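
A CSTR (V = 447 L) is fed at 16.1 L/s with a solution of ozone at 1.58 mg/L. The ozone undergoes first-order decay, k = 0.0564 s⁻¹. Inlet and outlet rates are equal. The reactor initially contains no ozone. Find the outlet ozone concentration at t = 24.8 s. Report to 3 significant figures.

V dC/dt = Q(C_in − C) − k V C.
dC/dt = (Q/V) C_in − (Q/V + k) C; effective rate a = Q/V + k = 0.036018 + 0.0564 = 0.092418 s⁻¹.
C_ss = Q C_in/(Q + kV) = 0.61577 mg/L; C(t) = C_ss + (C₀ − C_ss) e^(−a t).
C(24.8) = 0.61577 + (-0.61577)·e^(−0.092418·24.8) = 0.61577 + (-0.61577)·0.10107 = 0.55354 mg/L.

0.554 mg/L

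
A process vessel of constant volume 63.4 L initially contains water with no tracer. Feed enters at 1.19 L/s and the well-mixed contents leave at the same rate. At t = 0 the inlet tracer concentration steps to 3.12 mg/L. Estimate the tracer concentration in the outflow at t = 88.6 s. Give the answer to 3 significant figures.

2.53 mg/L

Mass balance on the solute (V constant): V dC/dt = Q(C_in − C).
Time constant τ = V/Q = 63.4/1.19 = 53.277 s.
Integrating: C(t) = C_in + (C₀ − C_in) e^(−t/τ).
C(88.6) = 3.12 + (0 − 3.12)·e^(−88.6/53.277) = 3.12 + (-3.1200)·0.18957 = 2.5285 mg/L.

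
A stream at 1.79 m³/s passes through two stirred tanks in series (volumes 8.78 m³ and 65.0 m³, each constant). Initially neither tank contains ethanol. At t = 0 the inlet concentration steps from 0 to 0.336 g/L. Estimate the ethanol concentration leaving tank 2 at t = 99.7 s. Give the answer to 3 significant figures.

0.311 g/L

Time constants: τᵢ = Vᵢ/Q for each well-mixed tank.
τ₁ = 8.78/1.79 = 4.9050 s; τ₂ = 65.0/1.79 = 36.313 s.
Solving the cascade with C₁(0)=C₂(0)=0 gives C₂(t) = C_in[1 − (τ₁ e^(−t/τ₁) − τ₂ e^(−t/τ₂))/(τ₁ − τ₂)].
At t = 99.7: e^(−t/τ₁) = 1.4876e-09, e^(−t/τ₂) = 0.064211.
C₂ = 0.336·[1 − (4.9050·1.4876e-09 − 36.313·0.064211)/(-31.408)] = 0.336·0.92576 = 0.31106 g/L.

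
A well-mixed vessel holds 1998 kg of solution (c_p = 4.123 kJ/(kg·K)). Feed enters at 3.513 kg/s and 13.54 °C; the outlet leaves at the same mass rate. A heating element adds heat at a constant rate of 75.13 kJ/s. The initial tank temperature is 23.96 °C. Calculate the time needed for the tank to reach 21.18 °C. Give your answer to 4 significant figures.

430.9 s

Energy balance: M c_p dT/dt = ṁ c_p (T_in − T) + 75.13.
τ = M/ṁ = 568.745 s; T_ss = T_in + Q̇/(ṁ c_p) = 18.7271 °C.
T(t) = T_ss + (T₀ − T_ss) e^(−t/τ). Set T = 21.18:
e^(−t/τ) = (21.18 − 18.7271)/(23.96 − 18.7271) = 0.468749
t = −568.745 · ln(0.468749) = 430.931 s.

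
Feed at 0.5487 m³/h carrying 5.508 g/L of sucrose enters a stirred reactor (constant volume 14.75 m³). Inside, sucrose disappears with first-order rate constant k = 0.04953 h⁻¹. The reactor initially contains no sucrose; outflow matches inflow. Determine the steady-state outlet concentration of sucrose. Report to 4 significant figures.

V dC/dt = Q(C_in − C) − k V C.
Steady state (dC/dt = 0): C_ss = Q C_in/(Q + kV) = C_in/(1 + kV/Q).
C_ss = 0.5487·5.508/(0.5487 + 0.04953·14.75) = 3.02224/1.27927 = 2.36248 g/L.

2.362 g/L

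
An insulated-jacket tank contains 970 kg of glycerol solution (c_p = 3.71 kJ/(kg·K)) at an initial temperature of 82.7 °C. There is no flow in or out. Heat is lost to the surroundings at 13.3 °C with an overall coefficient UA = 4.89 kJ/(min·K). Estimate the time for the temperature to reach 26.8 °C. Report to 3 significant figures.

1200 min

Lumped-capacitance energy balance: M c_p dT/dt = UA(T_amb − T).
τ = M c_p/UA = 735.93 min; T_ss = T_amb = 13.300 °C.
T(t) = T_ss + (T₀ − T_ss)e^(−t/τ); set T = 26.8:
t = −τ ln[(T − T_ss)/(T₀ − T_ss)] = −735.93 · ln(0.19452) = 1204.9 min.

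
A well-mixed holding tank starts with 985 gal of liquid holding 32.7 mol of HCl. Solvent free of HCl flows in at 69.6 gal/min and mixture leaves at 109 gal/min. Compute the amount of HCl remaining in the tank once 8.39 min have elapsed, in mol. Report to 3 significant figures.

Let m(t) be the amount of HCl. Volume: V(t) = V₀ + (Q_in − Q_out) t = 985 − 39.400 t; V(8.39) = 654.43 gal.
No HCl enters, so dm/dt = −Q_out · (m/V).
dm/m = −Q_out dt/(V₀ − 39.400 t); integrating gives ln(m/m₀) = −(Q_out/(Q_in−Q_out)) ln(V/V₀).
m = m₀ (V₀/V)^(Q_out/(Q_in−Q_out)) = 32.7 × (985/654.43)^(-2.7665) = 10.551 mol.

10.6 mol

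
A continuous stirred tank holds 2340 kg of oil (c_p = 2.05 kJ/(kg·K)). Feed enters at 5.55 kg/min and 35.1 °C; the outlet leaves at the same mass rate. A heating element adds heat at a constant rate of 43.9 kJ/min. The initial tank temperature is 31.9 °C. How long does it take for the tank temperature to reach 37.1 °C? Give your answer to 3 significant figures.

563 min

M c_p dT/dt = ṁ c_p (T_in − T) + Q̇.
τ = M/ṁ = 421.62 min; T_ss = T_in + Q̇/(ṁ c_p) = 38.958 °C.
T(t) = T_ss + (T₀ − T_ss) e^(−t/τ). Set T = 37.1:
e^(−t/τ) = (37.1 − 38.958)/(31.9 − 38.958) = 0.26330
t = −421.62 · ln(0.26330) = 562.64 min.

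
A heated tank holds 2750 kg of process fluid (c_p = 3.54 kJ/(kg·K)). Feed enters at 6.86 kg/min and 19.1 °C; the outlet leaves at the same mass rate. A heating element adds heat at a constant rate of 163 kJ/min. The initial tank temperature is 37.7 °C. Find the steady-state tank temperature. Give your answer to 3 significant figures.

25.8 °C

Heat balance on the well-mixed liquid: M c_p dT/dt = ṁ c_p (T_in − T) + 163.
At steady state dT/dt = 0 ⇒ T_ss = T_in + Q̇/(ṁ c_p) = 19.1 + 163/(6.86·3.54) = 25.812 °C.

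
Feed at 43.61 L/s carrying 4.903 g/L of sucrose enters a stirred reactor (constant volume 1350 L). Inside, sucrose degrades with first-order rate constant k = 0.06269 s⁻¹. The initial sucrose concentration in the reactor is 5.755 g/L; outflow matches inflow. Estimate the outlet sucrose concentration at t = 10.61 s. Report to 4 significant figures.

3.159 g/L

Species balance: V dC/dt = Q C_in − Q C − k V C.
This is linear with rate a = Q/V + k = 0.0949937 s⁻¹.
C_ss = Q C_in/(Q + kV) = 1.66732 g/L; C(t) = C_ss + (C₀ − C_ss) e^(−a t).
C(10.61) = 1.66732 + (4.08768)·e^(−0.0949937·10.61) = 1.66732 + (4.08768)·0.364991 = 3.15929 g/L.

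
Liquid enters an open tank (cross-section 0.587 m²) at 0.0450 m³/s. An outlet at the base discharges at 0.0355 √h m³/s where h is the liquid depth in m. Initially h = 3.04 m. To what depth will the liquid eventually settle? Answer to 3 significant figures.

Volume balance on the tank: A dh/dt = Q_in − 0.0355 √h. At steady state dh/dt = 0:
Q_in = 0.0355 √h_ss ⇒ √h_ss = 0.0450/0.0355 = 1.2676.
h_ss = 1.2676² = 1.6068 m. (Since h₀ = 3.04 m > h_ss, the level will fall toward this value.)

1.61 m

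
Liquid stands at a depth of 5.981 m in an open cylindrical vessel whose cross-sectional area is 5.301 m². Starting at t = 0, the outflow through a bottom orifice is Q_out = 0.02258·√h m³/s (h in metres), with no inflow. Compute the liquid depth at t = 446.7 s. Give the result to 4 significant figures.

2.233 m

With no inflow, A dh/dt = −0.02258 √h.
This is separable: 2 d(√h)/dt = −0.02258/A, so √h = √h₀ − (0.02258/(2A)) t.
√h = √5.981 − 0.02258·446.7/(2·5.301) = 2.44561 − 0.951376 = 1.49423.
h = 1.49423² = 2.23273 m.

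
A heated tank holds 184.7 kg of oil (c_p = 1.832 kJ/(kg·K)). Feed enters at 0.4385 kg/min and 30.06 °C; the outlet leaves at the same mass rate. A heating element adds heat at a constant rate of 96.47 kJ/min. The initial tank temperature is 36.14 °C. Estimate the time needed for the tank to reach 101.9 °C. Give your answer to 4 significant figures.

Energy balance: M c_p dT/dt = ṁ c_p (T_in − T) + 96.47.
τ = M/ṁ = 421.209 min; T_ss = T_in + Q̇/(ṁ c_p) = 150.147 °C.
T(t) = T_ss + (T₀ − T_ss) e^(−t/τ). Set T = 101.9:
e^(−t/τ) = (101.9 − 150.147)/(36.14 − 150.147) = 0.423195
t = −421.209 · ln(0.423195) = 362.207 min.

362.2 min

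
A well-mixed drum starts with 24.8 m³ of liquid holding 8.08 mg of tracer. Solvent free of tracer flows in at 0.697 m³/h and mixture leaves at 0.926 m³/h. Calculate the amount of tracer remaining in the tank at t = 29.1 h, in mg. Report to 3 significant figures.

2.28 mg

Let m(t) be the amount of tracer. Volume: V(t) = V₀ + (Q_in − Q_out) t = 24.8 − 0.22900 t; V(29.1) = 18.136 m³.
Species balance (pure solvent in): dm/dt = −Q_out · m/V(t).
dm/m = −Q_out dt/(V₀ − 0.22900 t); integrating gives ln(m/m₀) = −(Q_out/(Q_in−Q_out)) ln(V/V₀).
m = m₀ (V₀/V)^(Q_out/(Q_in−Q_out)) = 8.08 × (24.8/18.136)^(-4.0437) = 2.2795 mg.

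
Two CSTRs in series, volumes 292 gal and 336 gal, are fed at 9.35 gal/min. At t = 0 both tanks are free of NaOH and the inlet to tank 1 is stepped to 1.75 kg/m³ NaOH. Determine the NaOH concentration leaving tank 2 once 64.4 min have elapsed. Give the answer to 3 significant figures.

1.00 kg/m³

Each tank obeys Vᵢ dCᵢ/dt = Q(Cᵢ₋₁ − Cᵢ), so τᵢ = Vᵢ/Q.
τ₁ = 292/9.35 = 31.230 min; τ₂ = 336/9.35 = 35.936 min.
Solving the cascade with C₁(0)=C₂(0)=0 gives C₂(t) = C_in[1 − (τ₁ e^(−t/τ₁) − τ₂ e^(−t/τ₂))/(τ₁ − τ₂)].
At t = 64.4: e^(−t/τ₁) = 0.12718, e^(−t/τ₂) = 0.16661.
C₂ = 1.75·[1 − (31.230·0.12718 − 35.936·0.16661)/(-4.7059)] = 1.75·0.57172 = 1.0005 kg/m³.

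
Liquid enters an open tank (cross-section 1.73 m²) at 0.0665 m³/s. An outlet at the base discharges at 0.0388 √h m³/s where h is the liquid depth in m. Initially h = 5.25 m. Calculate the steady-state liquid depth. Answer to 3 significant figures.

Level balance: A dh/dt = 0.0665 − 0.0388 √h. Setting dh/dt = 0:
Q_in = 0.0388 √h_ss ⇒ √h_ss = 0.0665/0.0388 = 1.7139.
h_ss = 1.7139² = 2.9375 m. (Since h₀ = 5.25 m > h_ss, the level will fall toward this value.)

2.94 m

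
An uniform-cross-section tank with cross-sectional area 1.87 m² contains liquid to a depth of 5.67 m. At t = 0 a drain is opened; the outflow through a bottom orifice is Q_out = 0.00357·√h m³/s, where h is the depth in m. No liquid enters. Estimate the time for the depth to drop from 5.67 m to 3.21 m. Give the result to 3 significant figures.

A dh/dt = −Q_out = −0.00357 √h.
This is separable: 2 d(√h)/dt = −0.00357/A, so √h = √h₀ − (0.00357/(2A)) t.
t = 2A(√h₀ − √h)/0.00357 = 2·1.87·(√5.67 − √3.21)/0.00357
  = 3.7400 × (2.3812 − 1.7916) / 0.00357 = 617.60 s.

618 s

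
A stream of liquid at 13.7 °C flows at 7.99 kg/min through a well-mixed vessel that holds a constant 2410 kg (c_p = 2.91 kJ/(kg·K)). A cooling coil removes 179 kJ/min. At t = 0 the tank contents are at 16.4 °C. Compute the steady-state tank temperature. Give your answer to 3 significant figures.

Energy balance: M c_p dT/dt = ṁ c_p (T_in − T) − 179.
At steady state dT/dt = 0 ⇒ T_ss = T_in − Q̇/(ṁ c_p) = 13.7 − 179/(7.99·2.91) = 6.0014 °C.

6.00 °C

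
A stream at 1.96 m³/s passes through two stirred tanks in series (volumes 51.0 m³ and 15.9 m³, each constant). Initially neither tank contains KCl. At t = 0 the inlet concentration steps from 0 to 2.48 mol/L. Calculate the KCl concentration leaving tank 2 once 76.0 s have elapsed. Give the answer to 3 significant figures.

Time constants: τᵢ = Vᵢ/Q for each well-mixed tank.
τ₁ = 51.0/1.96 = 26.020 s; τ₂ = 15.9/1.96 = 8.1122 s.
Tank 1: C₁ = C_in(1 − e^(−t/τ₁)). Tank 2 (τ₁ ≠ τ₂): C₂ = C_in[1 − (τ₁ e^(−t/τ₁) − τ₂ e^(−t/τ₂))/(τ₁ − τ₂)].
At t = 76.0: e^(−t/τ₁) = 0.053891, e^(−t/τ₂) = 8.5367e-05.
C₂ = 2.48·[1 − (26.020·0.053891 − 8.1122·8.5367e-05)/(17.908)] = 2.48·0.92173 = 2.2859 mol/L.

2.29 mol/L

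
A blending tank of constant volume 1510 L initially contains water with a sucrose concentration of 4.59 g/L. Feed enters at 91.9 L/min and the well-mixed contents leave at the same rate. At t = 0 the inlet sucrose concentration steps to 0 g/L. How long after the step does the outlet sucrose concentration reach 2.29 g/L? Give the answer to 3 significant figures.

Unsteady species balance (constant V, well mixed): V dC/dt = Q(C_in − C), so τ = V/Q = 16.431 min.
C(t) = C_in + (C₀ − C_in) e^(−t/τ). Set C = 2.29 and solve for t:
e^(−t/τ) = (C − C_in)/(C₀ − C_in) = (2.29 − 0)/(4.59 − 0) = 0.49891
t = −τ ln(…) = 16.431 × 0.69533 = 11.425 min.

11.4 min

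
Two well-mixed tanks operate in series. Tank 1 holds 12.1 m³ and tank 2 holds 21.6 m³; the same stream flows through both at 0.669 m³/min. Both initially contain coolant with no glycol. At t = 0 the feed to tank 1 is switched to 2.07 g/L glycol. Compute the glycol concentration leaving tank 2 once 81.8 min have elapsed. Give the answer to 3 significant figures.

1.73 g/L

Each tank obeys Vᵢ dCᵢ/dt = Q(Cᵢ₋₁ − Cᵢ), so τᵢ = Vᵢ/Q.
τ₁ = 12.1/0.669 = 18.087 min; τ₂ = 21.6/0.669 = 32.287 min.
Solving the cascade with C₁(0)=C₂(0)=0 gives C₂(t) = C_in[1 − (τ₁ e^(−t/τ₁) − τ₂ e^(−t/τ₂))/(τ₁ − τ₂)].
At t = 81.8: e^(−t/τ₁) = 0.010860, e^(−t/τ₂) = 0.079378.
C₂ = 2.07·[1 − (18.087·0.010860 − 32.287·0.079378)/(-14.200)] = 2.07·0.83335 = 1.7250 g/L.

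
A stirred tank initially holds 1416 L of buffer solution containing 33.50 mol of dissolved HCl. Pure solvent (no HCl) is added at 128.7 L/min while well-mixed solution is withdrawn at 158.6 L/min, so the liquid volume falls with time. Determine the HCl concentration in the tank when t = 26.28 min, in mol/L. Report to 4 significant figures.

Total volume: dV/dt = Q_in − Q_out = -29.9000 L/min, so V(t) = 1416 − 29.9000 t and V(26.28) = 630.228 L.
Species balance (pure solvent in): dm/dt = −Q_out · m/V(t).
dm/m = −Q_out dt/(V₀ − 29.9000 t); integrating gives ln(m/m₀) = −(Q_out/(Q_in−Q_out)) ln(V/V₀).
m = m₀ (V₀/V)^(Q_out/(Q_in−Q_out)) = 33.50 × (1416/630.228)^(-5.30435) = 0.457319 mol.
C = m/V = 0.457319/630.228 = 0.000725640 mol/L.

0.0007256 mol/L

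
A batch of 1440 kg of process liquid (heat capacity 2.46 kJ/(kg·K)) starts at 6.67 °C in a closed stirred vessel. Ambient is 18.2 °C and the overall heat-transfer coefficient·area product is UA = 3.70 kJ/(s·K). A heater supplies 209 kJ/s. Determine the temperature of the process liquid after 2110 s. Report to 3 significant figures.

Lumped-capacitance energy balance: M c_p dT/dt = UA(T_amb − T) + Q̇.
dT/dt = (T_ss − T)/τ with T_ss = T_amb + Q̇/UA = 18.2 + 209/3.70 = 74.686 °C, τ = M c_p/UA = 1440·2.46/3.70 = 957.41 s.
This is linear first-order; T(t) = T_ss + (T₀ − T_ss) e^(−t/τ).
T(2110) = 74.686 + (-68.016)·0.11037 = 67.179 °C.

67.2 °C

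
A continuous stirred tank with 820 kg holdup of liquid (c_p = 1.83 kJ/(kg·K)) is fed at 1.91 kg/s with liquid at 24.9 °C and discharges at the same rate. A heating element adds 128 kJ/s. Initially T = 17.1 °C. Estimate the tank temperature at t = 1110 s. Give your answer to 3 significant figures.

58.2 °C

M c_p dT/dt = ṁ c_p (T_in − T) + Q̇.
τ = M/ṁ = 429.32 s; T_ss = T_in + Q̇/(ṁ c_p) = 24.9 + 128/(1.91·1.83) = 61.521 °C.
This is linear first-order; T(t) = T_ss + (T₀ − T_ss) e^(−t/τ).
T(1110) = 61.521 + (-44.421)·e^(−1110/429.32) = 61.521 + (-44.421)·0.075359 = 58.173 °C.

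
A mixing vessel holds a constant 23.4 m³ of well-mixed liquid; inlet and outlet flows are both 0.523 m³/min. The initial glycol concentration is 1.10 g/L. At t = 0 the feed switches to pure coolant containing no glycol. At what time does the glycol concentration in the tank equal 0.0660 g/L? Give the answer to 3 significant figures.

Species balance on the tank: V dC/dt = Q(C_in − C), so τ = V/Q = 44.742 min.
C(t) = C_in + (C₀ − C_in) e^(−t/τ). Set C = 0.0660 and solve for t:
e^(−t/τ) = (C − C_in)/(C₀ − C_in) = (0.0660 − 0)/(1.10 − 0) = 0.060000
t = −τ ln(…) = 44.742 × 2.8134 = 125.88 min.

126 min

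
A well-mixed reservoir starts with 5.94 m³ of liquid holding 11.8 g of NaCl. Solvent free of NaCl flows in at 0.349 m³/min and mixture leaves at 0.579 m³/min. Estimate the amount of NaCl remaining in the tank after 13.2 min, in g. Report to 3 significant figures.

1.95 g

Total volume: dV/dt = Q_in − Q_out = -0.23000 m³/min, so V(t) = 5.94 − 0.23000 t and V(13.2) = 2.9040 m³.
No NaCl enters, so dm/dt = −Q_out · (m/V).
dm/m = −Q_out dt/(V₀ − 0.23000 t); integrating gives ln(m/m₀) = −(Q_out/(Q_in−Q_out)) ln(V/V₀).
m = m₀ (V₀/V)^(Q_out/(Q_in−Q_out)) = 11.8 × (5.94/2.9040)^(-2.5174) = 1.9476 g.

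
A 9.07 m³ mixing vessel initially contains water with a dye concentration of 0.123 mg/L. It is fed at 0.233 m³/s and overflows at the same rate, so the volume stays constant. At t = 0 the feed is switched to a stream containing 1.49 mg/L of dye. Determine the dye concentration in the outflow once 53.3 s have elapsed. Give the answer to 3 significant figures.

1.14 mg/L

Transient balance on the dissolved component: V dC/dt = Q(C_in − C).
Rewrite as dC/dt + C/τ = C_in/τ, τ = V/Q = 38.927 s.
Integrating: C(t) = C_in + (C₀ − C_in) e^(−t/τ).
C(53.3) = 1.49 + (0.123 − 1.49)·e^(−53.3/38.927) = 1.49 + (-1.3670)·0.25430 = 1.1424 mg/L.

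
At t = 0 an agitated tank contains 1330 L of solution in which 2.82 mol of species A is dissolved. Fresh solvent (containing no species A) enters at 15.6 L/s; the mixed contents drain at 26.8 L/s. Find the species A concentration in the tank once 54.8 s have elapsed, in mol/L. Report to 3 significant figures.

Total volume: dV/dt = Q_in − Q_out = -11.200 L/s, so V(t) = 1330 − 11.200 t and V(54.8) = 716.24 L.
Species balance (pure solvent in): dm/dt = −Q_out · m/V(t).
dm/m = −Q_out dt/(V₀ − 11.200 t); integrating gives ln(m/m₀) = −(Q_out/(Q_in−Q_out)) ln(V/V₀).
m = m₀ (V₀/V)^(Q_out/(Q_in−Q_out)) = 2.82 × (1330/716.24)^(-2.3929) = 0.64131 mol.
C = m/V = 0.64131/716.24 = 0.00089538 mol/L.

0.000895 mol/L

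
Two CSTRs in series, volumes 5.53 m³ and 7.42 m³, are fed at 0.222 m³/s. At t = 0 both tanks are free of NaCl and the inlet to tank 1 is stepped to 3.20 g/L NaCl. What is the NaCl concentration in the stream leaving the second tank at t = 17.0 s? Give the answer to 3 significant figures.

0.377 g/L

Each tank obeys Vᵢ dCᵢ/dt = Q(Cᵢ₋₁ − Cᵢ), so τᵢ = Vᵢ/Q.
τ₁ = 5.53/0.222 = 24.910 s; τ₂ = 7.42/0.222 = 33.423 s.
Solving the cascade with C₁(0)=C₂(0)=0 gives C₂(t) = C_in[1 − (τ₁ e^(−t/τ₁) − τ₂ e^(−t/τ₂))/(τ₁ − τ₂)].
At t = 17.0: e^(−t/τ₁) = 0.50537, e^(−t/τ₂) = 0.60132.
C₂ = 3.20·[1 − (24.910·0.50537 − 33.423·0.60132)/(-8.5135)] = 3.20·0.11794 = 0.37740 g/L.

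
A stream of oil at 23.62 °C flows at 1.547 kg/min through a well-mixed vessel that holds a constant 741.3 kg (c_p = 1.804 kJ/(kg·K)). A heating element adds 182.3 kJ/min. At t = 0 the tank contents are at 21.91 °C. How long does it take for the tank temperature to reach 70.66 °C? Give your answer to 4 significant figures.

622.6 min

Energy balance: M c_p dT/dt = ṁ c_p (T_in − T) + 182.3.
τ = M/ṁ = 479.186 min; T_ss = T_in + Q̇/(ṁ c_p) = 88.9421 °C.
T(t) = T_ss + (T₀ − T_ss) e^(−t/τ). Set T = 70.66:
e^(−t/τ) = (70.66 − 88.9421)/(21.91 − 88.9421) = 0.272736
t = −479.186 · ln(0.272736) = 622.582 min.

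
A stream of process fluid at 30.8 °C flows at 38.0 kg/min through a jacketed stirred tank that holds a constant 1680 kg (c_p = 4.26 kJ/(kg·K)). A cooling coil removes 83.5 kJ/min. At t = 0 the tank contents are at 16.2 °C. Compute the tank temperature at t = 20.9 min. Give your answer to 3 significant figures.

21.5 °C

M c_p dT/dt = ṁ c_p (T_in − T) − Q̇.
Rearrange: dT/dt = (T_ss − T)/τ with τ = M/ṁ = 44.211 min and T_ss = T_in − Q̇/(ṁ c_p) = 30.284 °C.
Solution: T(t) = T_ss + (T₀ − T_ss) e^(−t/τ).
T(20.9) = 30.284 + (-14.084)·e^(−20.9/44.211) = 30.284 + (-14.084)·0.62329 = 21.506 °C.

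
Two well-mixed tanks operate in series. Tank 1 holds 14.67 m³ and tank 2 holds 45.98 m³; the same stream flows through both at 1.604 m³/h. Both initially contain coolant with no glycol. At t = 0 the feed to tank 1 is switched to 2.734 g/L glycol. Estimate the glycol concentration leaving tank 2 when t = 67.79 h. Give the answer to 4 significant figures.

2.358 g/L

Species balance on tank i: dCᵢ/dt = (Cᵢ₋₁ − Cᵢ)/τᵢ with τᵢ = Vᵢ/Q.
τ₁ = 14.67/1.604 = 9.14589 h; τ₂ = 45.98/1.604 = 28.6658 h.
Solving the cascade with C₁(0)=C₂(0)=0 gives C₂(t) = C_in[1 − (τ₁ e^(−t/τ₁) − τ₂ e^(−t/τ₂))/(τ₁ − τ₂)].
At t = 67.79: e^(−t/τ₁) = 0.000603915, e^(−t/τ₂) = 0.0939647.
C₂ = 2.734·[1 − (9.14589·0.000603915 − 28.6658·0.0939647)/(-19.5200)] = 2.734·0.862292 = 2.35751 g/L.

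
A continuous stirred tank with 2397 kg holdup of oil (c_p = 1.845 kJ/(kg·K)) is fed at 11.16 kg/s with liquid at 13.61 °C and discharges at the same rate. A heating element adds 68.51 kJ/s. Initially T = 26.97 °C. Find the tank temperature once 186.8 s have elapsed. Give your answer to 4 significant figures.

Heat balance on the well-mixed liquid: M c_p dT/dt = ṁ c_p (T_in − T) + 68.51.
Rearrange: dT/dt = (T_ss − T)/τ with τ = M/ṁ = 214.785 s and T_ss = T_in + Q̇/(ṁ c_p) = 16.9373 °C.
Integrating: T(t) = T_ss + (T₀ − T_ss) e^(−t/τ).
T(186.8) = 16.9373 + (10.0327)·e^(−186.8/214.785) = 16.9373 + (10.0327)·0.419074 = 21.1418 °C.

21.14 °C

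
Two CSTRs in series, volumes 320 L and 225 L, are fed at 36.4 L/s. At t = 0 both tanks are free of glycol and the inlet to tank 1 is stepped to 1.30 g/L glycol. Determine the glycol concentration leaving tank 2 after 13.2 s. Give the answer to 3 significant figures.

0.688 g/L

Time constants: τᵢ = Vᵢ/Q for each well-mixed tank.
τ₁ = 320/36.4 = 8.7912 s; τ₂ = 225/36.4 = 6.1813 s.
Tank 1: C₁ = C_in(1 − e^(−t/τ₁)). Tank 2 (τ₁ ≠ τ₂): C₂ = C_in[1 − (τ₁ e^(−t/τ₁) − τ₂ e^(−t/τ₂))/(τ₁ − τ₂)].
At t = 13.2: e^(−t/τ₁) = 0.22280, e^(−t/τ₂) = 0.11819.
C₂ = 1.30·[1 − (8.7912·0.22280 − 6.1813·0.11819)/(2.6099)] = 1.30·0.52945 = 0.68829 g/L.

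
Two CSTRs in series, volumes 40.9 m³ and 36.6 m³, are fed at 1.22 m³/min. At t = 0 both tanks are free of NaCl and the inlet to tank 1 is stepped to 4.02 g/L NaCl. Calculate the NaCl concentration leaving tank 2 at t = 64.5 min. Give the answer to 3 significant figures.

2.42 g/L

Each tank obeys Vᵢ dCᵢ/dt = Q(Cᵢ₋₁ − Cᵢ), so τᵢ = Vᵢ/Q.
τ₁ = 40.9/1.22 = 33.525 min; τ₂ = 36.6/1.22 = 30.000 min.
Solving the cascade with C₁(0)=C₂(0)=0 gives C₂(t) = C_in[1 − (τ₁ e^(−t/τ₁) − τ₂ e^(−t/τ₂))/(τ₁ − τ₂)].
At t = 64.5: e^(−t/τ₁) = 0.14603, e^(−t/τ₂) = 0.11648.
C₂ = 4.02·[1 − (33.525·0.14603 − 30.000·0.11648)/(3.5246)] = 4.02·0.60251 = 2.4221 g/L.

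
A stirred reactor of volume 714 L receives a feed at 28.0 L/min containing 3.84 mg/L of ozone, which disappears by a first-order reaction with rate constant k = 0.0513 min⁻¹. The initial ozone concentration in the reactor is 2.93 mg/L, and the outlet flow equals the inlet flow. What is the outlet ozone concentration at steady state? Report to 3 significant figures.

V dC/dt = Q(C_in − C) − k V C.
At steady state: 0 = Q C_in − (Q + kV) C_ss, so C_ss = Q C_in/(Q + kV).
C_ss = 28.0·3.84/(28.0 + 0.0513·714) = 107.52/64.628 = 1.6637 mg/L.

1.66 mg/L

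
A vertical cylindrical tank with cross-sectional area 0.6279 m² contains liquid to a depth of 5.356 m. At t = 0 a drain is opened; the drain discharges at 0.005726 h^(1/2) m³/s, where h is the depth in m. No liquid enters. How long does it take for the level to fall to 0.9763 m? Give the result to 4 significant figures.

Accumulation of liquid (constant cross-section A): A dh/dt = −0.005726 √h.
This is separable: 2 d(√h)/dt = −0.005726/A, so √h = √h₀ − (0.005726/(2A)) t.
t = 2A(√h₀ − √h)/0.005726 = 2·0.6279·(√5.356 − √0.9763)/0.005726
  = 1.25580 × (2.31430 − 0.988079) / 0.005726 = 290.861 s.

290.9 s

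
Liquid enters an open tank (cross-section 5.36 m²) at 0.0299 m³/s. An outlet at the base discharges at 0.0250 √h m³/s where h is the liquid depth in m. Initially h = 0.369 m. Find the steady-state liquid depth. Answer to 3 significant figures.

Level balance: A dh/dt = 0.0299 − 0.0250 √h. Setting dh/dt = 0:
Q_in = 0.0250 √h_ss ⇒ √h_ss = 0.0299/0.0250 = 1.1960.
h_ss = 1.1960² = 1.4304 m. (Since h₀ = 0.369 m < h_ss, the level will rise toward this value.)

1.43 m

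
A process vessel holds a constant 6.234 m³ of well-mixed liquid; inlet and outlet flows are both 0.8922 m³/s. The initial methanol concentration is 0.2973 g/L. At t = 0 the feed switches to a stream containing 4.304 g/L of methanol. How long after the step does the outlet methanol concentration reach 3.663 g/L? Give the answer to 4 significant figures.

Species balance: V dC/dt = Q(C_in − C) ⇒ τ = V/Q = 6.98722 s.
C(t) = C_in + (C₀ − C_in) e^(−t/τ). Set C = 3.663 and solve for t:
e^(−t/τ) = (C − C_in)/(C₀ − C_in) = (3.663 − 4.304)/(0.2973 − 4.304) = 0.159982
t = −τ ln(…) = 6.98722 × 1.83269 = 12.8054 s.

12.81 s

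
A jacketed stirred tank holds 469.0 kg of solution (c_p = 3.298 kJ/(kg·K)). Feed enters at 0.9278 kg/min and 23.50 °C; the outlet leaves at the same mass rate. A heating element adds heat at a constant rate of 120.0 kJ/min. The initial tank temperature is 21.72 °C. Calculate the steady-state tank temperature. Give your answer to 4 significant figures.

62.72 °C

M c_p dT/dt = ṁ c_p (T_in − T) + Q̇.
At steady state dT/dt = 0 ⇒ T_ss = T_in + Q̇/(ṁ c_p) = 23.50 + 120.0/(0.9278·3.298) = 62.7172 °C.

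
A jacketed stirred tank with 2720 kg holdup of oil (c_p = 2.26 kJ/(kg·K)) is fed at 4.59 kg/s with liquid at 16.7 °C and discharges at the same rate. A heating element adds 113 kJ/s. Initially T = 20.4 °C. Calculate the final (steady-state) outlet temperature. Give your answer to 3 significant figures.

27.6 °C

M c_p dT/dt = ṁ c_p (T_in − T) + Q̇.
At steady state dT/dt = 0 ⇒ T_ss = T_in + Q̇/(ṁ c_p) = 16.7 + 113/(4.59·2.26) = 27.593 °C.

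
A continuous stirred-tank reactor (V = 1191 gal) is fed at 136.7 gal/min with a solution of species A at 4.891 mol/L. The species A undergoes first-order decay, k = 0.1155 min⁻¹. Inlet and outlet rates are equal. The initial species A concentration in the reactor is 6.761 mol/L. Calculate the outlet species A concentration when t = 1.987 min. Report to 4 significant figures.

V dC/dt = Q(C_in − C) − k V C.
dC/dt = (Q/V) C_in − (Q/V + k) C; effective rate a = Q/V + k = 0.114777 + 0.1155 = 0.230277 min⁻¹.
C_ss = Q C_in/(Q + kV) = 2.43783 mol/L; C(t) = C_ss + (C₀ − C_ss) e^(−a t).
C(1.987) = 2.43783 + (4.32317)·e^(−0.230277·1.987) = 2.43783 + (4.32317)·0.632825 = 5.17364 mol/L.

5.174 mol/L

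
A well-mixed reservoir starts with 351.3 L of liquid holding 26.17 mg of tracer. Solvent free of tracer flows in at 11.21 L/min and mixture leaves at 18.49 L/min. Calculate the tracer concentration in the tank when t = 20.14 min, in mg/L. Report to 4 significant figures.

Total volume: dV/dt = Q_in − Q_out = -7.28000 L/min, so V(t) = 351.3 − 7.28000 t and V(20.14) = 204.681 L.
No tracer enters, so dm/dt = −Q_out · (m/V).
dm/m = −Q_out dt/(V₀ − 7.28000 t); integrating gives ln(m/m₀) = −(Q_out/(Q_in−Q_out)) ln(V/V₀).
m = m₀ (V₀/V)^(Q_out/(Q_in−Q_out)) = 26.17 × (351.3/204.681)^(-2.53984) = 6.63675 mg.
C = m/V = 6.63675/204.681 = 0.0324249 mg/L.

0.03242 mg/L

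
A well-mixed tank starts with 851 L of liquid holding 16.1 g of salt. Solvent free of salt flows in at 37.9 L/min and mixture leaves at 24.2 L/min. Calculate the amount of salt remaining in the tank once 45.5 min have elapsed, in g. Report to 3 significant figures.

Let m(t) be the amount of salt. Volume: V(t) = V₀ + (Q_in − Q_out) t = 851 + 13.700 t; V(45.5) = 1474.3 L.
Species balance (pure solvent in): dm/dt = −Q_out · m/V(t).
Separate: dm/m = −Q_out dt/V(t) ⇒ ln(m/m₀) = −(Q_out/(Q_in−Q_out)) ln(V/V₀).
m = m₀ (V₀/V)^(Q_out/(Q_in−Q_out)) = 16.1 × (851/1474.3)^(1.7664) = 6.0986 g.

6.10 g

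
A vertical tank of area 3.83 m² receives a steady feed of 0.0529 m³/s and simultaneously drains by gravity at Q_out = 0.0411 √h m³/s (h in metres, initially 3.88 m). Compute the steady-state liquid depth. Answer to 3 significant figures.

Unsteady balance on liquid volume: A dh/dt = Q_in − 0.0411 √h. At steady state dh/dt = 0:
Q_in = 0.0411 √h_ss ⇒ √h_ss = 0.0529/0.0411 = 1.2871.
h_ss = 1.2871² = 1.6566 m. (Since h₀ = 3.88 m > h_ss, the level will fall toward this value.)

1.66 m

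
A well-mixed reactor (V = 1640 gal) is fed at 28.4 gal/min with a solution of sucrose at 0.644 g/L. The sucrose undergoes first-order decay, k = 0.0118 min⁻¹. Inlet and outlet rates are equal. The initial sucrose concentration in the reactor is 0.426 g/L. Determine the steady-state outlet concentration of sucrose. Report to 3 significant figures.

V dC/dt = Q(C_in − C) − k V C.
Steady state (dC/dt = 0): C_ss = Q C_in/(Q + kV) = C_in/(1 + kV/Q).
C_ss = 28.4·0.644/(28.4 + 0.0118·1640) = 18.290/47.752 = 0.38301 g/L.

0.383 g/L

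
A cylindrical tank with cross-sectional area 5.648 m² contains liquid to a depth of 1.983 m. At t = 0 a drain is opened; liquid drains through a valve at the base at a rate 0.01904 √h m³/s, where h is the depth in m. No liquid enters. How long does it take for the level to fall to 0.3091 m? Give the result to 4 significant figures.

With no inflow, A dh/dt = −0.01904 √h.
∫ h^(−1/2) dh = −(0.01904/A) ∫ dt, giving 2√h = 2√h₀ − (0.01904/A) t.
t = 2A(√h₀ − √h)/0.01904 = 2·5.648·(√1.983 − √0.3091)/0.01904
  = 11.2960 × (1.40819 − 0.555968) / 0.01904 = 505.604 s.

505.6 s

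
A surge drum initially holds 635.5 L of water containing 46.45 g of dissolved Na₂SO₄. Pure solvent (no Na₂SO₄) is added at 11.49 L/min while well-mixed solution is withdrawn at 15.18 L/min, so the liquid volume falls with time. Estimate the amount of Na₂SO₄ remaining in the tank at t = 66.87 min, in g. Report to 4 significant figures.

Let m(t) be the amount of Na₂SO₄. Volume: V(t) = V₀ + (Q_in − Q_out) t = 635.5 − 3.69000 t; V(66.87) = 388.750 L.
Solute balance: dm/dt = 0 − Q_out C = −Q_out m/V(t).
Separate: dm/m = −Q_out dt/V(t) ⇒ ln(m/m₀) = −(Q_out/(Q_in−Q_out)) ln(V/V₀).
m = m₀ (V₀/V)^(Q_out/(Q_in−Q_out)) = 46.45 × (635.5/388.750)^(-4.11382) = 6.15048 g.

6.150 g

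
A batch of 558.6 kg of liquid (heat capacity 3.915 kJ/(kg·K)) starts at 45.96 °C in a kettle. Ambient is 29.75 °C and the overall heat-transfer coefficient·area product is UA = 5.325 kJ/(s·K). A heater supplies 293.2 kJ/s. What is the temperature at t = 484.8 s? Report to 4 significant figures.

Lumped-capacitance energy balance: M c_p dT/dt = UA(T_amb − T) + Q̇.
dT/dt = (T_ss − T)/τ with T_ss = T_amb + Q̇/UA = 29.75 + 293.2/5.325 = 84.8110 °C, τ = M c_p/UA = 558.6·3.915/5.325 = 410.689 s.
Solution: T(t) = T_ss + (T₀ − T_ss) e^(−t/τ).
T(484.8) = 84.8110 + (-38.8510)·0.307139 = 72.8784 °C.

72.88 °C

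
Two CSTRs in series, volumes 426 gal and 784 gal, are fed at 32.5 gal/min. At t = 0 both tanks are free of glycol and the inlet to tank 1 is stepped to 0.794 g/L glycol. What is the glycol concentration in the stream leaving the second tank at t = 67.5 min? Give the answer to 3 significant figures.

Species balance on tank i: dCᵢ/dt = (Cᵢ₋₁ − Cᵢ)/τᵢ with τᵢ = Vᵢ/Q.
τ₁ = 426/32.5 = 13.108 min; τ₂ = 784/32.5 = 24.123 min.
Solving the cascade with C₁(0)=C₂(0)=0 gives C₂(t) = C_in[1 − (τ₁ e^(−t/τ₁) − τ₂ e^(−t/τ₂))/(τ₁ − τ₂)].
At t = 67.5: e^(−t/τ₁) = 0.0058014, e^(−t/τ₂) = 0.060923.
C₂ = 0.794·[1 − (13.108·0.0058014 − 24.123·0.060923)/(-11.015)] = 0.794·0.87349 = 0.69355 g/L.

0.694 g/L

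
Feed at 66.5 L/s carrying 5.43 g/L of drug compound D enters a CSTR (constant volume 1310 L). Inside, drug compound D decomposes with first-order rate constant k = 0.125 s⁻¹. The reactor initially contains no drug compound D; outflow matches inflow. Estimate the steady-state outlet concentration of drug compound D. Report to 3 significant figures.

Accumulation = in − out − consumed: V dC/dt = Q C_in − Q C − k V C.
At steady state: 0 = Q C_in − (Q + kV) C_ss, so C_ss = Q C_in/(Q + kV).
C_ss = 66.5·5.43/(66.5 + 0.125·1310) = 361.09/230.25 = 1.5683 g/L.

1.57 g/L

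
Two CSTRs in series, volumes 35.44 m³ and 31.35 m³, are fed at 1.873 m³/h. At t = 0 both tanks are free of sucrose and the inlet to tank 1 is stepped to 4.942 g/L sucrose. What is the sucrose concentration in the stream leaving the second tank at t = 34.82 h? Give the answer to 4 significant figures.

2.874 g/L

Time constants: τᵢ = Vᵢ/Q for each well-mixed tank.
τ₁ = 35.44/1.873 = 18.9215 h; τ₂ = 31.35/1.873 = 16.7379 h.
Solving the cascade with C₁(0)=C₂(0)=0 gives C₂(t) = C_in[1 − (τ₁ e^(−t/τ₁) − τ₂ e^(−t/τ₂))/(τ₁ − τ₂)].
At t = 34.82: e^(−t/τ₁) = 0.158780, e^(−t/τ₂) = 0.124891.
C₂ = 4.942·[1 − (18.9215·0.158780 − 16.7379·0.124891)/(2.18366)] = 4.942·0.581455 = 2.87355 g/L.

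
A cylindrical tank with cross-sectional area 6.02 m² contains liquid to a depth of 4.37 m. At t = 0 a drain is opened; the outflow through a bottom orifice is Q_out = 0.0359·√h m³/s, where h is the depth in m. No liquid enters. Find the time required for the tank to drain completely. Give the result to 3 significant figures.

701 s

A dh/dt = −Q_out = −0.0359 √h.
Separate and integrate: 2(√h − √h₀) = −(0.0359/A) t.
Tank is empty when √h = 0: t_empty = 2A√h₀/0.0359.
t_empty = 2·6.02·√4.37/0.0359 = 12.040·2.0905/0.0359 = 701.09 s.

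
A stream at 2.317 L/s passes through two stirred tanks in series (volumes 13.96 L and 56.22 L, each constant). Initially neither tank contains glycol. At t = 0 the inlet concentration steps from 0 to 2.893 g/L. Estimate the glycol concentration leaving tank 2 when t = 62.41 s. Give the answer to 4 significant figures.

2.599 g/L

Each tank obeys Vᵢ dCᵢ/dt = Q(Cᵢ₋₁ − Cᵢ), so τᵢ = Vᵢ/Q.
τ₁ = 13.96/2.317 = 6.02503 s; τ₂ = 56.22/2.317 = 24.2641 s.
Solving the cascade with C₁(0)=C₂(0)=0 gives C₂(t) = C_in[1 − (τ₁ e^(−t/τ₁) − τ₂ e^(−t/τ₂))/(τ₁ − τ₂)].
At t = 62.41: e^(−t/τ₁) = 3.17236e-05, e^(−t/τ₂) = 0.0763743.
C₂ = 2.893·[1 − (6.02503·3.17236e-05 − 24.2641·0.0763743)/(-18.2391)] = 2.893·0.898407 = 2.59909 g/L.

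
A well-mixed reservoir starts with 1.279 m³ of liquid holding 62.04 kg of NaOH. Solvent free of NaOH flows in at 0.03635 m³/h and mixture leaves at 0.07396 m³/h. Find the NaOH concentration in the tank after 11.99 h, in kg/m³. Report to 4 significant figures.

31.87 kg/m³

Total volume: dV/dt = Q_in − Q_out = -0.0376100 m³/h, so V(t) = 1.279 − 0.0376100 t and V(11.99) = 0.828056 m³.
No NaOH enters, so dm/dt = −Q_out · (m/V).
Separate: dm/m = −Q_out dt/V(t) ⇒ ln(m/m₀) = −(Q_out/(Q_in−Q_out)) ln(V/V₀).
m = m₀ (V₀/V)^(Q_out/(Q_in−Q_out)) = 62.04 × (1.279/0.828056)^(-1.96650) = 26.3861 kg.
C = m/V = 26.3861/0.828056 = 31.8651 kg/m³.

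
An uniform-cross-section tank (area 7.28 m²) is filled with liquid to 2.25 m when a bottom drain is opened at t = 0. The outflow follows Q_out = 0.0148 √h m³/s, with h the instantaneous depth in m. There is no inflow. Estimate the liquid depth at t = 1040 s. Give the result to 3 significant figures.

0.196 m

A dh/dt = −Q_out = −0.0148 √h.
This is separable: 2 d(√h)/dt = −0.0148/A, so √h = √h₀ − (0.0148/(2A)) t.
√h = √2.25 − 0.0148·1040/(2·7.28) = 1.5000 − 1.0571 = 0.44286.
h = 0.44286² = 0.19612 m.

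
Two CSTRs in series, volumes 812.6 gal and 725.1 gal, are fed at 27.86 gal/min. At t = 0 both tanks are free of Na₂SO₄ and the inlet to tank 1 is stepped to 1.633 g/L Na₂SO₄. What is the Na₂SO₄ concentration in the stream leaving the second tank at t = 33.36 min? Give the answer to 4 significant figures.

Each tank obeys Vᵢ dCᵢ/dt = Q(Cᵢ₋₁ − Cᵢ), so τᵢ = Vᵢ/Q.
τ₁ = 812.6/27.86 = 29.1673 min; τ₂ = 725.1/27.86 = 26.0266 min.
Solving the cascade with C₁(0)=C₂(0)=0 gives C₂(t) = C_in[1 − (τ₁ e^(−t/τ₁) − τ₂ e^(−t/τ₂))/(τ₁ − τ₂)].
At t = 33.36: e^(−t/τ₁) = 0.318623, e^(−t/τ₂) = 0.277546.
C₂ = 1.633·[1 − (29.1673·0.318623 − 26.0266·0.277546)/(3.14070)] = 1.633·0.340984 = 0.556827 g/L.

0.5568 g/L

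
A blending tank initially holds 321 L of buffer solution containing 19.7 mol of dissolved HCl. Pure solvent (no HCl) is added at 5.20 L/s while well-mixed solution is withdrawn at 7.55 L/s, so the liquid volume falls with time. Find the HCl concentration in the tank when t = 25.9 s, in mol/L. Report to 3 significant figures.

0.0385 mol/L

Total volume: dV/dt = Q_in − Q_out = -2.3500 L/s, so V(t) = 321 − 2.3500 t and V(25.9) = 260.13 L.
No HCl enters, so dm/dt = −Q_out · (m/V).
Separate: dm/m = −Q_out dt/V(t) ⇒ ln(m/m₀) = −(Q_out/(Q_in−Q_out)) ln(V/V₀).
m = m₀ (V₀/V)^(Q_out/(Q_in−Q_out)) = 19.7 × (321/260.13)^(-3.2128) = 10.026 mol.
C = m/V = 10.026/260.13 = 0.038541 mol/L.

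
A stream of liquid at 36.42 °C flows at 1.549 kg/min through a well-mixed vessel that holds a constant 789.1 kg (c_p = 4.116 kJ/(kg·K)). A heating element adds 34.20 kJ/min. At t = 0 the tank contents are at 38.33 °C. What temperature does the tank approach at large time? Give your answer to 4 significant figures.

41.78 °C

M c_p dT/dt = ṁ c_p (T_in − T) + Q̇.
At steady state dT/dt = 0 ⇒ T_ss = T_in + Q̇/(ṁ c_p) = 36.42 + 34.20/(1.549·4.116) = 41.7841 °C.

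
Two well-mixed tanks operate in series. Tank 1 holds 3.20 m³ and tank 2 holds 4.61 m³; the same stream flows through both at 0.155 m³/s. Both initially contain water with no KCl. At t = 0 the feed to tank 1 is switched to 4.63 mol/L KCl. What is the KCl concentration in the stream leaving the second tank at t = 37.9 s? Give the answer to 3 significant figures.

Each tank obeys Vᵢ dCᵢ/dt = Q(Cᵢ₋₁ − Cᵢ), so τᵢ = Vᵢ/Q.
τ₁ = 3.20/0.155 = 20.645 s; τ₂ = 4.61/0.155 = 29.742 s.
Tank 1: C₁ = C_in(1 − e^(−t/τ₁)). Tank 2 (τ₁ ≠ τ₂): C₂ = C_in[1 − (τ₁ e^(−t/τ₁) − τ₂ e^(−t/τ₂))/(τ₁ − τ₂)].
At t = 37.9: e^(−t/τ₁) = 0.15949, e^(−t/τ₂) = 0.27963.
C₂ = 4.63·[1 − (20.645·0.15949 − 29.742·0.27963)/(-9.0968)] = 4.63·0.44772 = 2.0729 mol/L.

2.07 mol/L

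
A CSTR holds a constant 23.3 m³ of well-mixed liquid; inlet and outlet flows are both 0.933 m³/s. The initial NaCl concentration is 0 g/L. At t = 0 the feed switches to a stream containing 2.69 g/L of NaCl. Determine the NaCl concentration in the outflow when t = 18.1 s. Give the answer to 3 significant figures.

Unsteady species balance (constant V, well mixed): V dC/dt = Q(C_in − C).
Rewrite as dC/dt + C/τ = C_in/τ, τ = V/Q = 24.973 s.
This is linear first-order; C(t) = C_in + (C₀ − C_in) e^(−t/τ).
C(18.1) = 2.69 + (0 − 2.69)·e^(−18.1/24.973) = 2.69 + (-2.6900)·0.48443 = 1.3869 g/L.

1.39 g/L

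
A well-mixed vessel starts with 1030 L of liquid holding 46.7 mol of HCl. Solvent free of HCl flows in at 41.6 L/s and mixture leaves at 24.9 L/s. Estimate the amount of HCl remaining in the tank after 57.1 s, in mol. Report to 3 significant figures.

17.6 mol

Total volume: dV/dt = Q_in − Q_out = 16.700 L/s, so V(t) = 1030 + 16.700 t and V(57.1) = 1983.6 L.
Species balance (pure solvent in): dm/dt = −Q_out · m/V(t).
Separate: dm/m = −Q_out dt/V(t) ⇒ ln(m/m₀) = −(Q_out/(Q_in−Q_out)) ln(V/V₀).
m = m₀ (V₀/V)^(Q_out/(Q_in−Q_out)) = 46.7 × (1030/1983.6)^(1.4910) = 17.578 mol.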